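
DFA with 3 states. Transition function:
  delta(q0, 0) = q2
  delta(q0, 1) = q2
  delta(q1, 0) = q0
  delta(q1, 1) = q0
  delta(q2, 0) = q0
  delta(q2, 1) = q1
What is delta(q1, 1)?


Looking up transition function:
delta(q1, 1) in the table
Row: q1, Column: 1
Result: q0

q0


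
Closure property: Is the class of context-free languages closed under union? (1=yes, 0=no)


CFL closure properties:
  Closed under: union, concatenation, Kleene star
  NOT closed under: intersection, complement
Operation 'union' is in closed list -> Yes (closed)

1


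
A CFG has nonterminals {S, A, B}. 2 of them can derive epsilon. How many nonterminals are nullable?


Nonterminals: {S, A, B}
A nonterminal is nullable if it can derive epsilon
Counting nullable nonterminals: 2
Total nullable = 2

2


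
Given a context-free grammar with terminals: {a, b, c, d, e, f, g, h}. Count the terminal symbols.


Terminal symbols: a, b, c, d, e, f, g, h
Counting each: a (#1), b (#2), c (#3), d (#4), e (#5), f (#6), g (#7), h (#8)
Total = 8

8


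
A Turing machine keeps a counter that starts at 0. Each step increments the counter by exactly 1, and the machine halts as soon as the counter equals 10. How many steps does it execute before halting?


Counter starts at 0. Counting sequence:
  Step 1: counter = 1
  Step 2: counter = 2
  Step 3: counter = 3
  Step 4: counter = 4
  Step 5: counter = 5
  Step 6: counter = 6
  ...
  Step 10: counter = 10
Counter reached 10 -> halt
Total steps = 10

10


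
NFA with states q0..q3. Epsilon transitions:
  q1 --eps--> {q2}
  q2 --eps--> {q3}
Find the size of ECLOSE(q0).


Starting from q0
Initialize closure = {q0}
q0 has no outgoing epsilon transitions -> nothing to add
Final closure: {q0}
Size = 1

1


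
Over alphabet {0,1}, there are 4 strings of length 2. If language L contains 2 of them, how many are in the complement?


Alphabet: {0,1}
String length: 2
Total strings of length 2 = 2^2 = 4
Strings in L = 2
Complement = total - |L|
= 4 - 2
= 2

2


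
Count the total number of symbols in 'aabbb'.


String: 'aabbb'
Counting characters:
  'a' appears 2 time(s)
  'b' appears 3 time(s)
Total length = 2 + 3 = 5

5


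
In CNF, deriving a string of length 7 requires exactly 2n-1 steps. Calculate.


Chomsky Normal Form derivation:
String length n = 7
Each step either:
  - Splits a nonterminal into two (n-1 such steps)
  - Converts a nonterminal to terminal (n such steps)
Total = (n-1) + n = 2n - 1
= 2(7) - 1
= 14 - 1
= 13

13


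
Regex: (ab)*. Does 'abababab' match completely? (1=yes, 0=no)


Pattern: (ab)*
String: 'abababab'
Pattern requires: zero or more repetitions of 'ab'
Pairs: ['ab', 'ab', 'ab', 'ab']
All pairs are 'ab'? Yes
Result: 1

1


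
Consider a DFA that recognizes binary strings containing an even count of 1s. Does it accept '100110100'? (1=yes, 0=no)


DFA has 2 states: q_even (start, accept=yes) and q_odd
Processing string '100110100' character by character:
  Position 0: read '1', 1-count=1 -> q_odd
  Position 1: read '0', 1-count=1 -> q_odd (no change)
  Position 2: read '0', 1-count=1 -> q_odd (no change)
  Position 3: read '1', 1-count=2 -> q_even
  Position 4: read '1', 1-count=3 -> q_odd
  Position 5: read '0', 1-count=3 -> q_odd (no change)
  Position 6: read '1', 1-count=4 -> q_even
  Position 7: read '0', 1-count=4 -> q_even (no change)
  Position 8: read '0', 1-count=4 -> q_even (no change)
Final state: q_even, total 1s = 4 (even); the DFA requires an even count -> accept

1


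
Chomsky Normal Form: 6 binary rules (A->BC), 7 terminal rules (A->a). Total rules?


CNF allows two rule forms:
  A -> BC (binary): 6 rules
  A -> a (terminal): 7 rules
Total = 6 + 7 = 13

13


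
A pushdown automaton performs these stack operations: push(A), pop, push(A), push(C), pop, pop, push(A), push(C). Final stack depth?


Tracing stack operations:
  push(A) -> stack = [A], depth=1
  pop -> removed A, stack = [], depth=0
  push(A) -> stack = [A], depth=1
  push(C) -> stack = [A,C], depth=2
  pop -> removed C, stack = [A], depth=1
  pop -> removed A, stack = [], depth=0
  push(A) -> stack = [A], depth=1
  push(C) -> stack = [A,C], depth=2
Final depth = 2

2


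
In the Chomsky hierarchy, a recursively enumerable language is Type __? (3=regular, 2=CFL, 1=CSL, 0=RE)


Chomsky hierarchy levels:
  Type 3: Regular (DFA/NFA/regex)
  Type 2: Context-free (PDA)
  Type 1: Context-sensitive
  Type 0: Recursively enumerable (TM)
'recursively enumerable' corresponds to Type 0

0


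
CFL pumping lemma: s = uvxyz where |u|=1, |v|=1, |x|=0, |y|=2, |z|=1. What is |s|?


|s| = |u| + |v| + |x| + |y| + |z|
= 1 + 1 + 0 + 2 + 1
= 2 + 0 + 3
= 2 + 3
= 5

5


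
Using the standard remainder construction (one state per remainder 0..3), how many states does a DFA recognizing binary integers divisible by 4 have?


Divisibility by 4 is tracked via the remainder mod 4: 0, 1, ..., 3
The construction assigns one state to each remainder
Number of remainders = 4

4


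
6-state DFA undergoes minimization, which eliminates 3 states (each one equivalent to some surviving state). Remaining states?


Original DFA: 6 states
Redundant states removed: 3
Minimized states = original - removed
= 6 - 3
= 3

3


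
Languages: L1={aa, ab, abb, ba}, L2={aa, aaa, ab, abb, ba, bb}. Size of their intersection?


L1 = {aa, ab, abb, ba}
L2 = {aa, aaa, ab, abb, ba, bb}
Checking each string in L1 against L2:
  'aa': in L2? Yes
  'ab': in L2? Yes
  'abb': in L2? Yes
  'ba': in L2? Yes
Intersection = {aa, ab, abb, ba}
|L1 ∩ L2| = 4

4


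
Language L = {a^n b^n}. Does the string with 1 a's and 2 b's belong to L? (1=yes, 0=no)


Language requires equal numbers of a's and b's
PDA pushes for each 'a', pops for each 'b'
Number of a's = 1
Number of b's = 2
1 != 2 -> Reject

0


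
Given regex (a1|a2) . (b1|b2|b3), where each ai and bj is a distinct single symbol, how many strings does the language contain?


First group: 2 alternatives
Second group: 3 alternatives
Concatenation: each choice from group 1 pairs with each from group 2
Total = 2 x 3 = 6

6


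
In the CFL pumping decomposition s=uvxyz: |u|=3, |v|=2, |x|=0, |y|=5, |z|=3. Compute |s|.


|s| = |u| + |v| + |x| + |y| + |z|
= 3 + 2 + 0 + 5 + 3
= 5 + 0 + 8
= 5 + 8
= 13

13


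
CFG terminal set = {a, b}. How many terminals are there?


Terminal symbols: a, b
Counting each: a (#1), b (#2)
Total = 2

2


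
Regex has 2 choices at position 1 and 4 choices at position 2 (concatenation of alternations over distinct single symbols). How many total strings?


First group: 2 alternatives
Second group: 4 alternatives
Concatenation: each choice from group 1 pairs with each from group 2
Total = 2 x 4 = 8

8


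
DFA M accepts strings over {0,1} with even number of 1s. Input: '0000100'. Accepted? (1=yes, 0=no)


DFA has 2 states: q_even (start, accept=yes) and q_odd
Processing string '0000100' character by character:
  Position 0: read '0', 1-count=0 -> q_even (no change)
  Position 1: read '0', 1-count=0 -> q_even (no change)
  Position 2: read '0', 1-count=0 -> q_even (no change)
  Position 3: read '0', 1-count=0 -> q_even (no change)
  Position 4: read '1', 1-count=1 -> q_odd
  Position 5: read '0', 1-count=1 -> q_odd (no change)
  Position 6: read '0', 1-count=1 -> q_odd (no change)
Final state: q_odd, total 1s = 1 (odd); the DFA requires an even count -> reject

0


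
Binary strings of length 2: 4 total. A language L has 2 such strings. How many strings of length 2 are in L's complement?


Alphabet: {0,1}
String length: 2
Total strings of length 2 = 2^2 = 4
Strings in L = 2
Complement = total - |L|
= 4 - 2
= 2

2


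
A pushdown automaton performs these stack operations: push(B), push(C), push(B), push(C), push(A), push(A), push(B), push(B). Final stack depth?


Tracing stack operations:
  push(B) -> stack = [B], depth=1
  push(C) -> stack = [B,C], depth=2
  push(B) -> stack = [B,C,B], depth=3
  push(C) -> stack = [B,C,B,C], depth=4
  push(A) -> stack = [B,C,B,C,A], depth=5
  push(A) -> stack = [B,C,B,C,A,A], depth=6
  push(B) -> stack = [B,C,B,C,A,A,B], depth=7
  push(B) -> stack = [B,C,B,C,A,A,B,B], depth=8
Final depth = 8

8


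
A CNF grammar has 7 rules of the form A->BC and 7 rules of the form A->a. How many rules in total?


CNF allows two rule forms:
  A -> BC (binary): 7 rules
  A -> a (terminal): 7 rules
Total = 7 + 7 = 14

14


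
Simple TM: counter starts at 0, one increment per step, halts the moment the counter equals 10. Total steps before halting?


Counter starts at 0. Counting sequence:
  Step 1: counter = 1
  Step 2: counter = 2
  Step 3: counter = 3
  Step 4: counter = 4
  Step 5: counter = 5
  Step 6: counter = 6
  ...
  Step 10: counter = 10
Counter reached 10 -> halt
Total steps = 10

10


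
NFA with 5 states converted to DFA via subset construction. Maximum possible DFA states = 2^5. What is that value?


NFA has 5 states
Subset construction: each DFA state = subset of NFA states
Maximum subsets = 2^5
2^5 = 32

32


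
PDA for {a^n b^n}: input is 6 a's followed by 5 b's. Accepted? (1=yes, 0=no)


Language requires equal numbers of a's and b's
PDA pushes for each 'a', pops for each 'b'
Number of a's = 6
Number of b's = 5
6 != 5 -> Reject

0


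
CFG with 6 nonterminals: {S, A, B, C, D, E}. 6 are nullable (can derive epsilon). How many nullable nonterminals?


Nonterminals: {S, A, B, C, D, E}
A nonterminal is nullable if it can derive epsilon
Counting nullable nonterminals: 6
Total nullable = 6

6


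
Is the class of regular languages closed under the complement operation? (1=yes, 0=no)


Regular languages are closed under:
- Union (DFA product construction)
- Intersection (DFA product construction)
- Complement (swap accept/reject states)
- Concatenation (NFA construction)
- Kleene star (NFA construction)
complement is in this list
Therefore: closed

1


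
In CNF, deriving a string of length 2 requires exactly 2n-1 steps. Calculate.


Chomsky Normal Form derivation:
String length n = 2
Each step either:
  - Splits a nonterminal into two (n-1 such steps)
  - Converts a nonterminal to terminal (n such steps)
Total = (n-1) + n = 2n - 1
= 2(2) - 1
= 4 - 1
= 3

3


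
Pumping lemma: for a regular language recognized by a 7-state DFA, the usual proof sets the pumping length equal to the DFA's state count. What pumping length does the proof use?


Pumping lemma for regular languages (standard proof):
Take p = |Q|, the number of DFA states.
Any string of length >= |Q| passes through |Q|+1 states while reading its first |Q| symbols,
so by pigeonhole some state repeats, giving the loop that can be pumped.
Here |Q| = 7
Therefore the proof uses p = 7

7


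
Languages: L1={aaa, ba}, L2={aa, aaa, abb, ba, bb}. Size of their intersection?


L1 = {aaa, ba}
L2 = {aa, aaa, abb, ba, bb}
Checking each string in L1 against L2:
  'aaa': in L2? Yes
  'ba': in L2? Yes
Intersection = {aaa, ba}
|L1 ∩ L2| = 2

2


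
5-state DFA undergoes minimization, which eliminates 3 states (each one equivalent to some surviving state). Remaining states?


Original DFA: 5 states
Redundant states removed: 3
Minimized states = original - removed
= 5 - 3
= 2

2


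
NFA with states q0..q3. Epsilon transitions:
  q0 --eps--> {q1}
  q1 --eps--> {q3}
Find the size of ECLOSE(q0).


Starting from q0
Initialize closure = {q0}
Follow epsilon from q0 -> add q1
Follow epsilon from q1 -> add q3
Final closure: {q0, q1, q3}
Size = 3

3


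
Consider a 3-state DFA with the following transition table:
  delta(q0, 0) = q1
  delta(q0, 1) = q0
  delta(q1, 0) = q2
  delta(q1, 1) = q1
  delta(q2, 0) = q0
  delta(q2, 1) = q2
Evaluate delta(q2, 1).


Looking up transition function:
delta(q2, 1) in the table
Row: q2, Column: 1
Result: q2

q2


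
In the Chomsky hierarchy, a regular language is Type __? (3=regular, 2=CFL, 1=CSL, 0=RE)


Chomsky hierarchy levels:
  Type 3: Regular (DFA/NFA/regex)
  Type 2: Context-free (PDA)
  Type 1: Context-sensitive
  Type 0: Recursively enumerable (TM)
'regular' corresponds to Type 3

3


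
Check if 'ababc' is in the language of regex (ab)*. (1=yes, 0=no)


Pattern: (ab)*
String: 'ababc'
Pattern requires: zero or more repetitions of 'ab'
Length 5 is odd -> cannot be (ab)* -> no match
Result: 0

0


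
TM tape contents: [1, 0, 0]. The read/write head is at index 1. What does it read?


Tape: [1, 0, 0]
Positions: 0 1 2
Values:    1 0 0
Head at position 1
tape[1] = 0

0


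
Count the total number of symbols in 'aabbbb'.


String: 'aabbbb'
Counting characters:
  'a' appears 2 time(s)
  'b' appears 4 time(s)
Total length = 2 + 4 = 6

6


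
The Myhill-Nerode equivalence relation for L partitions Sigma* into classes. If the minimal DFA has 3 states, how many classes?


Myhill-Nerode theorem:
Number of equivalence classes = number of states in minimal DFA
Minimal DFA states = 3
Therefore equivalence classes = 3

3


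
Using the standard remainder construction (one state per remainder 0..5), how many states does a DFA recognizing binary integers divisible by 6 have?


Divisibility by 6 is tracked via the remainder mod 6: 0, 1, ..., 5
The construction assigns one state to each remainder
Number of remainders = 6

6


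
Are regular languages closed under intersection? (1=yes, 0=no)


Regular languages are closed under all standard operations:
- Union: Yes (product construction)
- Intersection: Yes (product construction)
- Complement: Yes (swap accept/reject)
- Concatenation: Yes (NFA construction)
Operation: intersection -> Closed

1


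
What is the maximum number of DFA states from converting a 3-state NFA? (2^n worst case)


NFA has 3 states
Subset construction: each DFA state = subset of NFA states
Maximum subsets = 2^3
2^3 = 8

8


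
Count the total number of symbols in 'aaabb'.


String: 'aaabb'
Counting characters:
  'a' appears 3 time(s)
  'b' appears 2 time(s)
Total length = 3 + 2 = 5

5


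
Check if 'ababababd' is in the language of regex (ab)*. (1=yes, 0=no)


Pattern: (ab)*
String: 'ababababd'
Pattern requires: zero or more repetitions of 'ab'
Length 9 is odd -> cannot be (ab)* -> no match
Result: 0

0


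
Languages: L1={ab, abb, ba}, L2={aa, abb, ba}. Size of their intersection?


L1 = {ab, abb, ba}
L2 = {aa, abb, ba}
Checking each string in L1 against L2:
  'ab': in L2? No
  'abb': in L2? Yes
  'ba': in L2? Yes
Intersection = {abb, ba}
|L1 ∩ L2| = 2

2


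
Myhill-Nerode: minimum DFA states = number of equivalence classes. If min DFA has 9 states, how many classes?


Myhill-Nerode theorem:
Number of equivalence classes = number of states in minimal DFA
Minimal DFA states = 9
Therefore equivalence classes = 9

9


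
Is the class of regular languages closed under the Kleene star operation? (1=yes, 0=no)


Regular languages are closed under:
- Union (DFA product construction)
- Intersection (DFA product construction)
- Complement (swap accept/reject states)
- Concatenation (NFA construction)
- Kleene star (NFA construction)
Kleene star is in this list
Therefore: closed

1


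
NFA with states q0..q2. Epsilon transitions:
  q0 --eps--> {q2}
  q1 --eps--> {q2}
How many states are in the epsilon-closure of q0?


Starting from q0
Initialize closure = {q0}
Follow epsilon from q0 -> add q2
Final closure: {q0, q2}
Size = 2

2


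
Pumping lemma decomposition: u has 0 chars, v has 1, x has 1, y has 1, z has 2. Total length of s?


|s| = |u| + |v| + |x| + |y| + |z|
= 0 + 1 + 1 + 1 + 2
= 1 + 1 + 3
= 2 + 3
= 5

5


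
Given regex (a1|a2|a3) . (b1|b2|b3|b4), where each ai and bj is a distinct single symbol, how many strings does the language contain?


First group: 3 alternatives
Second group: 4 alternatives
Concatenation: each choice from group 1 pairs with each from group 2
Total = 3 x 4 = 12

12


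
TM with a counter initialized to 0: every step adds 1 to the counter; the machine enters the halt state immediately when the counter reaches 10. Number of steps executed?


Counter starts at 0. Counting sequence:
  Step 1: counter = 1
  Step 2: counter = 2
  Step 3: counter = 3
  Step 4: counter = 4
  Step 5: counter = 5
  Step 6: counter = 6
  ...
  Step 10: counter = 10
Counter reached 10 -> halt
Total steps = 10

10


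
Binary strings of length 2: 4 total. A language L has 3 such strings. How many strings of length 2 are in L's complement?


Alphabet: {0,1}
String length: 2
Total strings of length 2 = 2^2 = 4
Strings in L = 3
Complement = total - |L|
= 4 - 3
= 1

1


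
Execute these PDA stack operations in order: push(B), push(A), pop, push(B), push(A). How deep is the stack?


Tracing stack operations:
  push(B) -> stack = [B], depth=1
  push(A) -> stack = [B,A], depth=2
  pop -> removed A, stack = [B], depth=1
  push(B) -> stack = [B,B], depth=2
  push(A) -> stack = [B,B,A], depth=3
Final depth = 3

3


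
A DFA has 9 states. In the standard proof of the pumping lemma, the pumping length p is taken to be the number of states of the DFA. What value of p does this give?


Pumping lemma for regular languages (standard proof):
Take p = |Q|, the number of DFA states.
Any string of length >= |Q| passes through |Q|+1 states while reading its first |Q| symbols,
so by pigeonhole some state repeats, giving the loop that can be pumped.
Here |Q| = 9
Therefore the proof uses p = 9

9


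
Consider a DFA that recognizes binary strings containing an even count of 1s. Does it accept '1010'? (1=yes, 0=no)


DFA has 2 states: q_even (start, accept=yes) and q_odd
Processing string '1010' character by character:
  Position 0: read '1', 1-count=1 -> q_odd
  Position 1: read '0', 1-count=1 -> q_odd (no change)
  Position 2: read '1', 1-count=2 -> q_even
  Position 3: read '0', 1-count=2 -> q_even (no change)
Final state: q_even, total 1s = 2 (even); the DFA requires an even count -> accept

1


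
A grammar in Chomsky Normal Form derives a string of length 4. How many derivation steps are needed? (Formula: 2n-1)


Chomsky Normal Form derivation:
String length n = 4
Each step either:
  - Splits a nonterminal into two (n-1 such steps)
  - Converts a nonterminal to terminal (n such steps)
Total = (n-1) + n = 2n - 1
= 2(4) - 1
= 8 - 1
= 7

7


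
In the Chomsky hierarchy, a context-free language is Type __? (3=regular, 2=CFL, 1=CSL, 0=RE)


Chomsky hierarchy levels:
  Type 3: Regular (DFA/NFA/regex)
  Type 2: Context-free (PDA)
  Type 1: Context-sensitive
  Type 0: Recursively enumerable (TM)
'context-free' corresponds to Type 2

2


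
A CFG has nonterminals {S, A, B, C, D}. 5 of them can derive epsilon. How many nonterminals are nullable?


Nonterminals: {S, A, B, C, D}
A nonterminal is nullable if it can derive epsilon
Counting nullable nonterminals: 5
Total nullable = 5

5


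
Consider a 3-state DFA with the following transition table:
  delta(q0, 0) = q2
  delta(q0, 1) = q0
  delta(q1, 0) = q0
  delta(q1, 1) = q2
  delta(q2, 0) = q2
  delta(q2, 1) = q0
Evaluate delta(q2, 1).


Looking up transition function:
delta(q2, 1) in the table
Row: q2, Column: 1
Result: q0

q0


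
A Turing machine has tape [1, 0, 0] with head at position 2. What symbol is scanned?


Tape: [1, 0, 0]
Positions: 0 1 2
Values:    1 0 0
Head at position 2
tape[2] = 0

0


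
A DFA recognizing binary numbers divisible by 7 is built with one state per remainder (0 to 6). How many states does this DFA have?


Divisibility by 7 is tracked via the remainder mod 7: 0, 1, ..., 6
The construction assigns one state to each remainder
Number of remainders = 7

7


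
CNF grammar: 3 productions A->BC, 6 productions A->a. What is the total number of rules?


CNF allows two rule forms:
  A -> BC (binary): 3 rules
  A -> a (terminal): 6 rules
Total = 3 + 6 = 9

9


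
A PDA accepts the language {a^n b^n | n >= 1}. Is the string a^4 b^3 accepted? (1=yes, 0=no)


Language requires equal numbers of a's and b's
PDA pushes for each 'a', pops for each 'b'
Number of a's = 4
Number of b's = 3
4 != 3 -> Reject

0


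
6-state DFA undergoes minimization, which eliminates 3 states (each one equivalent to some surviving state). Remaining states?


Original DFA: 6 states
Redundant states removed: 3
Minimized states = original - removed
= 6 - 3
= 3

3


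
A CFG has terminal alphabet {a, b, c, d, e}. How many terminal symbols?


Terminal symbols: a, b, c, d, e
Counting each: a (#1), b (#2), c (#3), d (#4), e (#5)
Total = 5

5


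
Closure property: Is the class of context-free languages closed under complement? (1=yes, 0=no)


CFL closure properties:
  Closed under: union, concatenation, Kleene star
  NOT closed under: intersection, complement
Operation 'complement' is in not-closed list -> No (not closed)

0


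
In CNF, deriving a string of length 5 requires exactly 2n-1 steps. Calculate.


Chomsky Normal Form derivation:
String length n = 5
Each step either:
  - Splits a nonterminal into two (n-1 such steps)
  - Converts a nonterminal to terminal (n such steps)
Total = (n-1) + n = 2n - 1
= 2(5) - 1
= 10 - 1
= 9

9


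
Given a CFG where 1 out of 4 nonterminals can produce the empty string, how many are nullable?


Nonterminals: {S, A, B, C}
A nonterminal is nullable if it can derive epsilon
Counting nullable nonterminals: 1
Total nullable = 1

1


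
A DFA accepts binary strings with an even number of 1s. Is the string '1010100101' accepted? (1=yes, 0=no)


DFA has 2 states: q_even (start, accept=yes) and q_odd
Processing string '1010100101' character by character:
  Position 0: read '1', 1-count=1 -> q_odd
  Position 1: read '0', 1-count=1 -> q_odd (no change)
  Position 2: read '1', 1-count=2 -> q_even
  Position 3: read '0', 1-count=2 -> q_even (no change)
  Position 4: read '1', 1-count=3 -> q_odd
  Position 5: read '0', 1-count=3 -> q_odd (no change)
  Position 6: read '0', 1-count=3 -> q_odd (no change)
  Position 7: read '1', 1-count=4 -> q_even
  Position 8: read '0', 1-count=4 -> q_even (no change)
  Position 9: read '1', 1-count=5 -> q_odd
Final state: q_odd, total 1s = 5 (odd); the DFA requires an even count -> reject

0


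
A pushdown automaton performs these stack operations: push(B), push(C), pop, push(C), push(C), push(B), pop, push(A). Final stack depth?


Tracing stack operations:
  push(B) -> stack = [B], depth=1
  push(C) -> stack = [B,C], depth=2
  pop -> removed C, stack = [B], depth=1
  push(C) -> stack = [B,C], depth=2
  push(C) -> stack = [B,C,C], depth=3
  push(B) -> stack = [B,C,C,B], depth=4
  pop -> removed B, stack = [B,C,C], depth=3
  push(A) -> stack = [B,C,C,A], depth=4
Final depth = 4

4


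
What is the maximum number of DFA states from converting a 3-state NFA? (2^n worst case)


NFA has 3 states
Subset construction: each DFA state = subset of NFA states
Maximum subsets = 2^3
2^3 = 8

8


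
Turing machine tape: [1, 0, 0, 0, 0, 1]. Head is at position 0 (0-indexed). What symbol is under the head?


Tape: [1, 0, 0, 0, 0, 1]
Positions: 0 1 2 3 4 5
Values:    1 0 0 0 0 1
Head at position 0
tape[0] = 1

1


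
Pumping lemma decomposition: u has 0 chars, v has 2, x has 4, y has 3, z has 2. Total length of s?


|s| = |u| + |v| + |x| + |y| + |z|
= 0 + 2 + 4 + 3 + 2
= 2 + 4 + 5
= 6 + 5
= 11

11


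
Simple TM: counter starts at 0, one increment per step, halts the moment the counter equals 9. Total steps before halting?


Counter starts at 0. Counting sequence:
  Step 1: counter = 1
  Step 2: counter = 2
  Step 3: counter = 3
  Step 4: counter = 4
  Step 5: counter = 5
  Step 6: counter = 6
  ...
  Step 9: counter = 9
Counter reached 9 -> halt
Total steps = 9

9


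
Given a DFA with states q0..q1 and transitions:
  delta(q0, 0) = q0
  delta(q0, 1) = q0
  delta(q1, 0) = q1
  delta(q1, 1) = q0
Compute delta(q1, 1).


Looking up transition function:
delta(q1, 1) in the table
Row: q1, Column: 1
Result: q0

q0


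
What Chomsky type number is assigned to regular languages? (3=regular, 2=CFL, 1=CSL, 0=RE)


Chomsky hierarchy levels:
  Type 3: Regular (DFA/NFA/regex)
  Type 2: Context-free (PDA)
  Type 1: Context-sensitive
  Type 0: Recursively enumerable (TM)
'regular' corresponds to Type 3

3


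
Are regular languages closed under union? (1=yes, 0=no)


Regular languages are closed under all standard operations:
- Union: Yes (product construction)
- Intersection: Yes (product construction)
- Complement: Yes (swap accept/reject)
- Concatenation: Yes (NFA construction)
Operation: union -> Closed

1


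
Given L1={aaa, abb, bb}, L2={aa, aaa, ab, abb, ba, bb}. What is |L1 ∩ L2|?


L1 = {aaa, abb, bb}
L2 = {aa, aaa, ab, abb, ba, bb}
Checking each string in L1 against L2:
  'aaa': in L2? Yes
  'abb': in L2? Yes
  'bb': in L2? Yes
Intersection = {aaa, abb, bb}
|L1 ∩ L2| = 3

3


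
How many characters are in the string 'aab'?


String: 'aab'
Counting characters:
  'a' appears 2 time(s)
  'b' appears 1 time(s)
Total length = 2 + 1 = 3

3


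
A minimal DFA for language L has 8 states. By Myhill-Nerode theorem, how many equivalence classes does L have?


Myhill-Nerode theorem:
Number of equivalence classes = number of states in minimal DFA
Minimal DFA states = 8
Therefore equivalence classes = 8

8


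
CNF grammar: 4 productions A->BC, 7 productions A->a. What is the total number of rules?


CNF allows two rule forms:
  A -> BC (binary): 4 rules
  A -> a (terminal): 7 rules
Total = 4 + 7 = 11

11


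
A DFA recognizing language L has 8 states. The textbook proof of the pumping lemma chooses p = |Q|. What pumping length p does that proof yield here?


Pumping lemma for regular languages (standard proof):
Take p = |Q|, the number of DFA states.
Any string of length >= |Q| passes through |Q|+1 states while reading its first |Q| symbols,
so by pigeonhole some state repeats, giving the loop that can be pumped.
Here |Q| = 8
Therefore the proof uses p = 8

8


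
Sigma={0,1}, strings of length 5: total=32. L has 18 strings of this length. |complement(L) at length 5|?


Alphabet: {0,1}
String length: 5
Total strings of length 5 = 2^5 = 32
Strings in L = 18
Complement = total - |L|
= 32 - 18
= 14

14


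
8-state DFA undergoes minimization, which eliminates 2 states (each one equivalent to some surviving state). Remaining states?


Original DFA: 8 states
Redundant states removed: 2
Minimized states = original - removed
= 8 - 2
= 6

6


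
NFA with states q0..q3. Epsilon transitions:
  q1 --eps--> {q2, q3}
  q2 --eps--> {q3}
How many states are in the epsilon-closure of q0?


Starting from q0
Initialize closure = {q0}
q0 has no outgoing epsilon transitions -> nothing to add
Final closure: {q0}
Size = 1

1


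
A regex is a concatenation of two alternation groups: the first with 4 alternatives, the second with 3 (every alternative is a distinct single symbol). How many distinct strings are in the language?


First group: 4 alternatives
Second group: 3 alternatives
Concatenation: each choice from group 1 pairs with each from group 2
Total = 4 x 3 = 12

12


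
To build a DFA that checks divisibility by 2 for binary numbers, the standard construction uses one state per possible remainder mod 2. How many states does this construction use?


Divisibility by 2 is tracked via the remainder mod 2: 0, 1, ..., 1
The construction assigns one state to each remainder
Number of remainders = 2

2


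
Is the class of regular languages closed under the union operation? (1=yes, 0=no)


Regular languages are closed under:
- Union (DFA product construction)
- Intersection (DFA product construction)
- Complement (swap accept/reject states)
- Concatenation (NFA construction)
- Kleene star (NFA construction)
union is in this list
Therefore: closed

1


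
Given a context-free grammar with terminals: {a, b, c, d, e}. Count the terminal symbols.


Terminal symbols: a, b, c, d, e
Counting each: a (#1), b (#2), c (#3), d (#4), e (#5)
Total = 5

5


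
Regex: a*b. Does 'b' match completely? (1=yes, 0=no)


Pattern: a*b
String: 'b'
Pattern requires: zero or more 'a's followed by exactly one 'b'
Found 0 leading 'a's
Remaining: 'b'
Remaining is exactly 'b' -> match
Result: 1

1


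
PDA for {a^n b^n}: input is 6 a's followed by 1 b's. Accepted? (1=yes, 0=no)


Language requires equal numbers of a's and b's
PDA pushes for each 'a', pops for each 'b'
Number of a's = 6
Number of b's = 1
6 != 1 -> Reject

0


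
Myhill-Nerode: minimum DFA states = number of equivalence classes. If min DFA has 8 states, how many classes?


Myhill-Nerode theorem:
Number of equivalence classes = number of states in minimal DFA
Minimal DFA states = 8
Therefore equivalence classes = 8

8


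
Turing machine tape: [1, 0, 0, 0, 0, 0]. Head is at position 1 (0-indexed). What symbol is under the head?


Tape: [1, 0, 0, 0, 0, 0]
Positions: 0 1 2 3 4 5
Values:    1 0 0 0 0 0
Head at position 1
tape[1] = 0

0


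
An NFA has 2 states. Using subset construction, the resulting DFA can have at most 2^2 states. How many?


NFA has 2 states
Subset construction: each DFA state = subset of NFA states
Maximum subsets = 2^2
2^2 = 4

4


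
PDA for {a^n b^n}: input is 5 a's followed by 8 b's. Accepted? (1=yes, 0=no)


Language requires equal numbers of a's and b's
PDA pushes for each 'a', pops for each 'b'
Number of a's = 5
Number of b's = 8
5 != 8 -> Reject

0


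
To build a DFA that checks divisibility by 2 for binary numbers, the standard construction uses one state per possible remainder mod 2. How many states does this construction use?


Divisibility by 2 is tracked via the remainder mod 2: 0, 1, ..., 1
The construction assigns one state to each remainder
Number of remainders = 2

2


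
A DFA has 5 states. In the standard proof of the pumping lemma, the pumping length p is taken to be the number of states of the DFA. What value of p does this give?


Pumping lemma for regular languages (standard proof):
Take p = |Q|, the number of DFA states.
Any string of length >= |Q| passes through |Q|+1 states while reading its first |Q| symbols,
so by pigeonhole some state repeats, giving the loop that can be pumped.
Here |Q| = 5
Therefore the proof uses p = 5

5


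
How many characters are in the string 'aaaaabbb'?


String: 'aaaaabbb'
Counting characters:
  'a' appears 5 time(s)
  'b' appears 3 time(s)
Total length = 5 + 3 = 8

8


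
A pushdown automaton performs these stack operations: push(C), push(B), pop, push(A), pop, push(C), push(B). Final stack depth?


Tracing stack operations:
  push(C) -> stack = [C], depth=1
  push(B) -> stack = [C,B], depth=2
  pop -> removed B, stack = [C], depth=1
  push(A) -> stack = [C,A], depth=2
  pop -> removed A, stack = [C], depth=1
  push(C) -> stack = [C,C], depth=2
  push(B) -> stack = [C,C,B], depth=3
Final depth = 3

3


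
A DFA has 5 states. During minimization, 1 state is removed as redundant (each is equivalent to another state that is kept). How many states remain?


Original DFA: 5 states
Redundant states removed: 1
Minimized states = original - removed
= 5 - 1
= 4

4


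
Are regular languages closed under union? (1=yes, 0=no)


Regular languages are closed under all standard operations:
- Union: Yes (product construction)
- Intersection: Yes (product construction)
- Complement: Yes (swap accept/reject)
- Concatenation: Yes (NFA construction)
Operation: union -> Closed

1


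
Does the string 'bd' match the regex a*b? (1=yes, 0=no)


Pattern: a*b
String: 'bd'
Pattern requires: zero or more 'a's followed by exactly one 'b'
Found 0 leading 'a's
Remaining: 'bd'
Remaining is not 'b' -> no match
Result: 0

0


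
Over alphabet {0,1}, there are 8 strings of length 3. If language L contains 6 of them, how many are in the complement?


Alphabet: {0,1}
String length: 3
Total strings of length 3 = 2^3 = 8
Strings in L = 6
Complement = total - |L|
= 8 - 6
= 2

2


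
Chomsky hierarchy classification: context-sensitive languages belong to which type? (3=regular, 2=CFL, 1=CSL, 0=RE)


Chomsky hierarchy levels:
  Type 3: Regular (DFA/NFA/regex)
  Type 2: Context-free (PDA)
  Type 1: Context-sensitive
  Type 0: Recursively enumerable (TM)
'context-sensitive' corresponds to Type 1

1


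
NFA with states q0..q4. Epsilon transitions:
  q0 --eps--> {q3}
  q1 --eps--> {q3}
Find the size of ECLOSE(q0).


Starting from q0
Initialize closure = {q0}
Follow epsilon from q0 -> add q3
Final closure: {q0, q3}
Size = 2

2


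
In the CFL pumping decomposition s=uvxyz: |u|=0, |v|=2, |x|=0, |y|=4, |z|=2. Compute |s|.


|s| = |u| + |v| + |x| + |y| + |z|
= 0 + 2 + 0 + 4 + 2
= 2 + 0 + 6
= 2 + 6
= 8

8


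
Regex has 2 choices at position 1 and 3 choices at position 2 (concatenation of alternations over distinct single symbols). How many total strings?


First group: 2 alternatives
Second group: 3 alternatives
Concatenation: each choice from group 1 pairs with each from group 2
Total = 2 x 3 = 6

6


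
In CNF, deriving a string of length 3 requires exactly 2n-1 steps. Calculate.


Chomsky Normal Form derivation:
String length n = 3
Each step either:
  - Splits a nonterminal into two (n-1 such steps)
  - Converts a nonterminal to terminal (n such steps)
Total = (n-1) + n = 2n - 1
= 2(3) - 1
= 6 - 1
= 5

5


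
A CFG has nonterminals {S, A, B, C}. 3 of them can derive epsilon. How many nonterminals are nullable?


Nonterminals: {S, A, B, C}
A nonterminal is nullable if it can derive epsilon
Counting nullable nonterminals: 3
Total nullable = 3

3


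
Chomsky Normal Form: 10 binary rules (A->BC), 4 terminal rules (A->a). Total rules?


CNF allows two rule forms:
  A -> BC (binary): 10 rules
  A -> a (terminal): 4 rules
Total = 10 + 4 = 14

14


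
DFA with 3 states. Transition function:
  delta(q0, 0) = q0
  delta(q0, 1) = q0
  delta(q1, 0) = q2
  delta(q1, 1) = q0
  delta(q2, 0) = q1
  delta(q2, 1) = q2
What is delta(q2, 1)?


Looking up transition function:
delta(q2, 1) in the table
Row: q2, Column: 1
Result: q2

q2


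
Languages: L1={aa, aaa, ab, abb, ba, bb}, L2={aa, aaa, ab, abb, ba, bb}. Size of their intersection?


L1 = {aa, aaa, ab, abb, ba, bb}
L2 = {aa, aaa, ab, abb, ba, bb}
Checking each string in L1 against L2:
  'aa': in L2? Yes
  'aaa': in L2? Yes
  'ab': in L2? Yes
  'abb': in L2? Yes
  'ba': in L2? Yes
  'bb': in L2? Yes
Intersection = {aa, aaa, ab, abb, ba, bb}
|L1 ∩ L2| = 6

6


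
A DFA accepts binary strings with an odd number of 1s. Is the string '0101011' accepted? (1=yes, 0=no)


DFA has 2 states: q_even (start, accept=no) and q_odd
Processing string '0101011' character by character:
  Position 0: read '0', 1-count=0 -> q_even (no change)
  Position 1: read '1', 1-count=1 -> q_odd
  Position 2: read '0', 1-count=1 -> q_odd (no change)
  Position 3: read '1', 1-count=2 -> q_even
  Position 4: read '0', 1-count=2 -> q_even (no change)
  Position 5: read '1', 1-count=3 -> q_odd
  Position 6: read '1', 1-count=4 -> q_even
Final state: q_even, total 1s = 4 (even); the DFA requires an odd count -> reject

0


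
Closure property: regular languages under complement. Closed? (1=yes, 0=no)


Regular languages are closed under:
- Union (DFA product construction)
- Intersection (DFA product construction)
- Complement (swap accept/reject states)
- Concatenation (NFA construction)
- Kleene star (NFA construction)
complement is in this list
Therefore: closed

1


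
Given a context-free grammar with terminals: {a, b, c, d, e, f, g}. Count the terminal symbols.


Terminal symbols: a, b, c, d, e, f, g
Counting each: a (#1), b (#2), c (#3), d (#4), e (#5), f (#6), g (#7)
Total = 7

7


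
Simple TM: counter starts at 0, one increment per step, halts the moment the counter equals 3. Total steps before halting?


Counter starts at 0. Counting sequence:
  Step 1: counter = 1
  Step 2: counter = 2
  Step 3: counter = 3
Counter reached 3 -> halt
Total steps = 3

3


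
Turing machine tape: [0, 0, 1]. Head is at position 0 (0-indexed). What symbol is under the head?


Tape: [0, 0, 1]
Positions: 0 1 2
Values:    0 0 1
Head at position 0
tape[0] = 0

0


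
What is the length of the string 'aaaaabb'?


String: 'aaaaabb'
Counting characters:
  'a' appears 5 time(s)
  'b' appears 2 time(s)
Total length = 5 + 2 = 7

7


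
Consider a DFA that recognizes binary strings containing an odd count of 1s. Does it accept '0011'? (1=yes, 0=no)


DFA has 2 states: q_even (start, accept=no) and q_odd
Processing string '0011' character by character:
  Position 0: read '0', 1-count=0 -> q_even (no change)
  Position 1: read '0', 1-count=0 -> q_even (no change)
  Position 2: read '1', 1-count=1 -> q_odd
  Position 3: read '1', 1-count=2 -> q_even
Final state: q_even, total 1s = 2 (even); the DFA requires an odd count -> reject

0


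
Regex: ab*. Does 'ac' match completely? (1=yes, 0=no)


Pattern: ab*
String: 'ac'
Pattern requires: exactly one 'a' followed by zero or more 'b's
First char is 'a' -> OK
Rest 'c': all b's? No
Result: 0

0


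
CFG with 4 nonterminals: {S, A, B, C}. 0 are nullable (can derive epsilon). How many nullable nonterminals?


Nonterminals: {S, A, B, C}
A nonterminal is nullable if it can derive epsilon
Counting nullable nonterminals: 0
Total nullable = 0

0


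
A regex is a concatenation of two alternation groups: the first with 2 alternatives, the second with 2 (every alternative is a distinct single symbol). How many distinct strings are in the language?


First group: 2 alternatives
Second group: 2 alternatives
Concatenation: each choice from group 1 pairs with each from group 2
Total = 2 x 2 = 4

4


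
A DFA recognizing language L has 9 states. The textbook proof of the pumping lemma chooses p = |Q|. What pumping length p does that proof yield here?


Pumping lemma for regular languages (standard proof):
Take p = |Q|, the number of DFA states.
Any string of length >= |Q| passes through |Q|+1 states while reading its first |Q| symbols,
so by pigeonhole some state repeats, giving the loop that can be pumped.
Here |Q| = 9
Therefore the proof uses p = 9

9


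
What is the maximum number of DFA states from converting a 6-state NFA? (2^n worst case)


NFA has 6 states
Subset construction: each DFA state = subset of NFA states
Maximum subsets = 2^6
2^6 = 64

64


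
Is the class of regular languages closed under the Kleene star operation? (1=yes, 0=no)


Regular languages are closed under:
- Union (DFA product construction)
- Intersection (DFA product construction)
- Complement (swap accept/reject states)
- Concatenation (NFA construction)
- Kleene star (NFA construction)
Kleene star is in this list
Therefore: closed

1


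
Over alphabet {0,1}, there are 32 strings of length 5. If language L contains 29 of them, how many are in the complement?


Alphabet: {0,1}
String length: 5
Total strings of length 5 = 2^5 = 32
Strings in L = 29
Complement = total - |L|
= 32 - 29
= 3

3


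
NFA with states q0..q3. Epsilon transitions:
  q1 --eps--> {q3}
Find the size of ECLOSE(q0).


Starting from q0
Initialize closure = {q0}
q0 has no outgoing epsilon transitions -> nothing to add
Final closure: {q0}
Size = 1

1


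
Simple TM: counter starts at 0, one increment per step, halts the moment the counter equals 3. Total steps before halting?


Counter starts at 0. Counting sequence:
  Step 1: counter = 1
  Step 2: counter = 2
  Step 3: counter = 3
Counter reached 3 -> halt
Total steps = 3

3


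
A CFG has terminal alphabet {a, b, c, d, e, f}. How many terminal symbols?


Terminal symbols: a, b, c, d, e, f
Counting each: a (#1), b (#2), c (#3), d (#4), e (#5), f (#6)
Total = 6

6


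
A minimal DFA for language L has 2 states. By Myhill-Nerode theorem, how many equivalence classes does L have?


Myhill-Nerode theorem:
Number of equivalence classes = number of states in minimal DFA
Minimal DFA states = 2
Therefore equivalence classes = 2

2
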